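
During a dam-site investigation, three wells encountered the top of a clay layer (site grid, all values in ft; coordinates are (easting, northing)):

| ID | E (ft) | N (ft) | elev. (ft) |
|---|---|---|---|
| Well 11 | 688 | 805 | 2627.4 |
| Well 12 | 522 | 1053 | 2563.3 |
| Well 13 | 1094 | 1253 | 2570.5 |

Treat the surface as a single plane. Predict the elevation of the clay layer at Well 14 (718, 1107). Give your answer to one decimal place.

2568.7 ft

Let the plane be z = a·E + b·N + c.
Well 12−Well 11: −166a + 248b = −64.1;  Well 13−Well 11: 406a + 448b = −56.9.
Solving gives a = 0.083434, b = −0.202621.
Then c = 2627.4 − a·688 − b·805 = 2733.11.
At (718, 1107): z = 59.9 − 224.3 + 2733.11 = 2568.7 ft.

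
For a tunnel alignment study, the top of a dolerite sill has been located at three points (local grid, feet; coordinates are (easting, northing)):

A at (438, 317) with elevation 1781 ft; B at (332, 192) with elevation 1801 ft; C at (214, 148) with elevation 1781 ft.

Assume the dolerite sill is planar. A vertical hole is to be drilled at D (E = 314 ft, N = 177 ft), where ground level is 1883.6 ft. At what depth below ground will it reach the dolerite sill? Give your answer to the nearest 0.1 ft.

Two edge vectors: A→B = (-106, -125, 20), A→C = (-224, -169, 0).
Normal n = (A→B) × (A→C) = (3380, -4480, -10086).
So ∂z/∂E = −n_x/n_z = 0.33512 and ∂z/∂N = −n_y/n_z = −0.44418.
Intercept c from A: 1781 − 146.78 + 140.81 = 1775.02.
At (314, 177): z_contact = 105.23 − 78.62 + 1775.02 = 1801.63 ft.
Depth below ground = 1883.6 − 1801.63 = 82.0 ft.

82.0 ft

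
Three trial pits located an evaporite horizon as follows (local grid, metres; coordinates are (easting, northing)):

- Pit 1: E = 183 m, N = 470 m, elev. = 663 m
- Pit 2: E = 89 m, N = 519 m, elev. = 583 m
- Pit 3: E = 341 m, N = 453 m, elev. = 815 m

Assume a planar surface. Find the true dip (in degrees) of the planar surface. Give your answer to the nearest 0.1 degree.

45.8°

Let the plane be z = a·E + b·N + c.
Pit 2−Pit 1: −94a + 49b = −80;  Pit 3−Pit 1: 158a − 17b = 152.
Solving gives a = 0.99089, b = 0.26823.
Gradient magnitude |∇z| = √(a² + b²) = √(0.98185 + 0.07195) = 1.02655.
True dip = arctan(1.02655) = 45.8°, dipping toward WSW (azimuth ≈ 255°).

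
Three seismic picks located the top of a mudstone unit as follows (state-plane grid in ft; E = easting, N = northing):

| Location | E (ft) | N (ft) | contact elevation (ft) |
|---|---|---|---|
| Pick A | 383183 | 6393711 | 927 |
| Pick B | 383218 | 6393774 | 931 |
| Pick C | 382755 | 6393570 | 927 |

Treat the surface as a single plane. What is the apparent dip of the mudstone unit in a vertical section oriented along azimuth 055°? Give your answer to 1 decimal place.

1.4°

Let the plane be z = a·E + b·N + c.
Pick B−Pick A: 35a + 63b = 4;  Pick C−Pick A: −428a − 141b = 0.
Solving gives a = −0.02560, b = 0.07772.
Unit vector along 055° is (sin 55°, cos 55°) = (0.8192, 0.5736).
Slope in that direction = a·(0.8192) + b·(0.5736) = 0.02360.
Apparent dip = arctan|0.02360| = 1.4° (true dip is 4.7°, so apparent ≤ true as expected).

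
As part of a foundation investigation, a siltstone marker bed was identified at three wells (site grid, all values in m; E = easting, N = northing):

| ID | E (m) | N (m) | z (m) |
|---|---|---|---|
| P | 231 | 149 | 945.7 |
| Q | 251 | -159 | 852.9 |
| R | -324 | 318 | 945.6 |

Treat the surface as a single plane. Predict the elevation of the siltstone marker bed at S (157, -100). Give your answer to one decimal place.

Two edge vectors: P→Q = (20, -308, -92.8), P→R = (-555, 169, -0.1).
Normal n = (P→Q) × (P→R) = (15714, 51506, -167560).
So ∂z/∂E = −n_x/n_z = 0.09378 and ∂z/∂N = −n_y/n_z = 0.30739.
Intercept c from P: 945.7 − 21.66 − 45.80 = 878.24.
At (157, -100): z = 14.7 − 30.7 + 878.24 = 862.2 m.

862.2 m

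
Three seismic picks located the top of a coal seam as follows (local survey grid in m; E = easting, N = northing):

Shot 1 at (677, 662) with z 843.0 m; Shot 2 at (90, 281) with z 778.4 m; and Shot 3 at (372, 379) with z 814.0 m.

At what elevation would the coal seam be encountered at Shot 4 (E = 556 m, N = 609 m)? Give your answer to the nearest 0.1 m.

828.3 m

Two edge vectors: Shot 1→Shot 2 = (-587, -381, -64.6), Shot 1→Shot 3 = (-305, -283, -29).
Normal n = (Shot 1→Shot 2) × (Shot 1→Shot 3) = (-7232.8, 2680, 49916).
So ∂z/∂E = −n_x/n_z = 0.14490 and ∂z/∂N = −n_y/n_z = −0.05369.
Intercept c from Shot 1: 843 − 98.10 + 35.54 = 780.45.
At (556, 609): z = 80.6 − 32.7 + 780.45 = 828.3 m.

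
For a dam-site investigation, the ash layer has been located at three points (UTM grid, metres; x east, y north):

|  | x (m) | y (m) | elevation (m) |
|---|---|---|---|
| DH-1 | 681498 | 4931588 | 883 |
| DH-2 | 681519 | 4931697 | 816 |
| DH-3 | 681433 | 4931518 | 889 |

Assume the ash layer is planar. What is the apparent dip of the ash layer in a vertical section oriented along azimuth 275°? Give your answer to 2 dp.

38.01°

Let the plane be z = a·x + b·y + c.
DH-2−DH-1: 21a + 109b = −67;  DH-3−DH-1: −65a − 70b = 6.
Solving gives a = 0.71879, b = −0.75316.
Unit vector along 275° is (sin 275°, cos 275°) = (-0.9962, 0.0872).
Slope in that direction = a·(-0.9962) + b·(0.0872) = −0.78170.
Apparent dip = arctan|0.78170| = 38.01° (true dip is 46.2°, so apparent ≤ true as expected).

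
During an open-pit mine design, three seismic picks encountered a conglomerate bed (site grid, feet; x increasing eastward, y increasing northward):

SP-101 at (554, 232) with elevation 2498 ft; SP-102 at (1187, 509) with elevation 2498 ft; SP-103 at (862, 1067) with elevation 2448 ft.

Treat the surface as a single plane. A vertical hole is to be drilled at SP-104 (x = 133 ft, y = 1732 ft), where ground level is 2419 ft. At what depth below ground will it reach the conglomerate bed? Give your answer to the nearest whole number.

Let the plane be z = a·x + b·y + c.
SP-102−SP-101: 633a + 277b = 0;  SP-103−SP-101: 308a + 835b = −50.
Solving gives a = 0.03125, b = −0.07141.
Then c = 2498 − a·554 − b·232 = 2497.26.
At (133, 1732): z_contact = 4.2 − 123.7 + 2497.26 = 2377.7 ft.
Depth below ground = 2419 − 2377.7 = 41 ft.

41 ft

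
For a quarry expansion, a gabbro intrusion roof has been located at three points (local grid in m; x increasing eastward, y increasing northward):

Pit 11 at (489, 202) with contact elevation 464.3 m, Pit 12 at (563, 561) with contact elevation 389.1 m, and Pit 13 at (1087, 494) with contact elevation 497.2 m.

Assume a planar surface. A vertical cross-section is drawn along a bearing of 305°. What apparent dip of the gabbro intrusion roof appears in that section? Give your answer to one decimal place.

Let the plane be z = a·x + b·y + c.
Pit 12−Pit 11: 74a + 359b = −75.2;  Pit 13−Pit 11: 598a + 292b = 32.9.
Solving gives a = 0.17490, b = −0.24552.
Unit vector along 305° is (sin 305°, cos 305°) = (-0.8192, 0.5736).
Slope in that direction = a·(-0.8192) + b·(0.5736) = −0.28410.
Apparent dip = arctan|0.28410| = 15.9° (true dip is 16.8°, so apparent ≤ true as expected).

15.9°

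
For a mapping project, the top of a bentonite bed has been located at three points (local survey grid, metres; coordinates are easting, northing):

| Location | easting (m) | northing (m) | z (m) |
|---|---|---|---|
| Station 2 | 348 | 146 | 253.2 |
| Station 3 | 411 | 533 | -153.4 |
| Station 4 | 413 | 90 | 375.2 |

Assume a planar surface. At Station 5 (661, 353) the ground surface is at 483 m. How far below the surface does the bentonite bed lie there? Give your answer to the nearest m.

Two edge vectors: Station 2→Station 3 = (63, 387, -406.6), Station 2→Station 4 = (65, -56, 122).
Normal n = (Station 2→Station 3) × (Station 2→Station 4) = (24444.4, -34115, -28683).
So ∂z/∂easting = −n_x/n_z = 0.85223 and ∂z/∂northing = −n_y/n_z = −1.18938.
Intercept c from Station 2: 253.2 − 296.57 + 173.65 = 130.27.
At (661, 353): z_contact = 563.3 − 419.9 + 130.27 = 273.7 m.
Depth below ground = 483 − 273.7 = 209 m.

209 m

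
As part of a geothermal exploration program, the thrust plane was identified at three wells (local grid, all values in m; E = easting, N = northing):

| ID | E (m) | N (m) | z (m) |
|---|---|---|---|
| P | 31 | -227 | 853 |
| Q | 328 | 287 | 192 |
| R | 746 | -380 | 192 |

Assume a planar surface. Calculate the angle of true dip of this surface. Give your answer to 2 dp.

51.56°

Let the plane be z = a·E + b·N + c.
Q−P: 297a + 514b = −661;  R−P: 715a − 153b = −661.
Solving gives a = −1.06765, b = −0.66908.
Gradient magnitude |∇z| = √(a² + b²) = √(1.13988 + 0.44767) = 1.25998.
True dip = arctan(1.25998) = 51.56°, dipping toward ENE (azimuth ≈ 058°).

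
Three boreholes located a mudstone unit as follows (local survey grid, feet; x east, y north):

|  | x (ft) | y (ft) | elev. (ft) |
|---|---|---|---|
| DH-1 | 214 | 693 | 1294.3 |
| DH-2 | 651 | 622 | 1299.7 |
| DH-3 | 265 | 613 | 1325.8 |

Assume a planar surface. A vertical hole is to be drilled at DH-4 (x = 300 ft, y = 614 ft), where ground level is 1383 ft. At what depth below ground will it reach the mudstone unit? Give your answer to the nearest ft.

60 ft

Two edge vectors: DH-1→DH-2 = (437, -71, 5.4), DH-1→DH-3 = (51, -80, 31.5).
Normal n = (DH-1→DH-2) × (DH-1→DH-3) = (-1804.5, -13490.1, -31339).
So ∂z/∂x = −n_x/n_z = −0.05758 and ∂z/∂y = −n_y/n_z = −0.43046.
Intercept c from DH-1: 1294.3 + 12.32 + 298.31 = 1604.93.
At (300, 614): z_contact = −17.3 − 264.3 + 1604.93 = 1323.4 ft.
Depth below ground = 1383 − 1323.4 = 60 ft.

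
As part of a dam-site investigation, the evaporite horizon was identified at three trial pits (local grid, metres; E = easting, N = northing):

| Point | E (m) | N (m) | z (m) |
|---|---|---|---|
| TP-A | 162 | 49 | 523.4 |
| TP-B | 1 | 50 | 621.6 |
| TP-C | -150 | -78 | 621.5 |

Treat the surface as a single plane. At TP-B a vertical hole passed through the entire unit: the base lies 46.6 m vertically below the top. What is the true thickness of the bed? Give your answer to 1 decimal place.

Let the plane be z = a·E + b·N + c.
TP-B−TP-A: −161a + 1b = 98.2;  TP-C−TP-A: −312a − 127b = 98.1.
Solving gives a = −0.60550, b = 0.71508.
|∇z| = √(a²+b²) = 0.93700, so dip δ = arctan(0.93700) = 43.14°.
True thickness = vertical thickness × cos δ = 46.6 × cos 43.14° = 34.0 m.

34.0 m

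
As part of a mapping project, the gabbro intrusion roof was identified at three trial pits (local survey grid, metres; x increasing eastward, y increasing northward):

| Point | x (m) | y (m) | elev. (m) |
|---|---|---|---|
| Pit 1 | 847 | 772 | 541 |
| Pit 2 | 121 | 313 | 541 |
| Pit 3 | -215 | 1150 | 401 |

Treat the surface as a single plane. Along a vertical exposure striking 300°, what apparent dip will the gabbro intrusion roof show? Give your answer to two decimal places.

Let the plane be z = a·x + b·y + c.
Pit 2−Pit 1: −726a − 459b = 0;  Pit 3−Pit 1: −1062a + 378b = −140.
Solving gives a = 0.08434, b = −0.13341.
Unit vector along 300° is (sin 300°, cos 300°) = (-0.8660, 0.5000).
Slope in that direction = a·(-0.8660) + b·(0.5000) = −0.13975.
Apparent dip = arctan|0.13975| = 7.96° (true dip is 9.0°, so apparent ≤ true as expected).

7.96°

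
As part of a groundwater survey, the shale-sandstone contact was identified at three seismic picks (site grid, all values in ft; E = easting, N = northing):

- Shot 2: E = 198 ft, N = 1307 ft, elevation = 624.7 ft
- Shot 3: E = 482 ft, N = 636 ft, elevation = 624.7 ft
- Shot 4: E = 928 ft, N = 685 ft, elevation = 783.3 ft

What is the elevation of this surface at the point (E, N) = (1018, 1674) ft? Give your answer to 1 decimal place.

956.1 ft

Let the plane be z = a·E + b·N + c.
Shot 3−Shot 2: 284a − 671b = 0;  Shot 4−Shot 2: 730a − 622b = 158.6.
Solving gives a = 0.339804, b = 0.143822.
Then c = 624.7 − a·198 − b·1307 = 369.44.
At (1018, 1674): z = 345.9 + 240.8 + 369.44 = 956.1 ft.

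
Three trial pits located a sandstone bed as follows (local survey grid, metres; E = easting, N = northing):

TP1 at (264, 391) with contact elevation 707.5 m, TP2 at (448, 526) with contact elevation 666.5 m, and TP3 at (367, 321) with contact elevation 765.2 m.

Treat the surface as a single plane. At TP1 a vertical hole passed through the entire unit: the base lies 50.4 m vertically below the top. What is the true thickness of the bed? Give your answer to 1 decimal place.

43.5 m

Let the plane be z = a·E + b·N + c.
TP2−TP1: 184a + 135b = −41;  TP3−TP1: 103a − 70b = 57.7.
Solving gives a = 0.18367, b = −0.55403.
|∇z| = √(a²+b²) = 0.58368, so dip δ = arctan(0.58368) = 30.27°.
True thickness = vertical thickness × cos δ = 50.4 × cos 30.27° = 43.5 m.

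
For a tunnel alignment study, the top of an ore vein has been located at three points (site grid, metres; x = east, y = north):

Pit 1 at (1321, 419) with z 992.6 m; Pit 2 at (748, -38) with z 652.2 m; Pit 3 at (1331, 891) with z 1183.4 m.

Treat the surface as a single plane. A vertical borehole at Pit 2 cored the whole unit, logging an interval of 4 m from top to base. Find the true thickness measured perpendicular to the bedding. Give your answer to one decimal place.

3.6 m

Two edge vectors: Pit 1→Pit 2 = (-573, -457, -340.4), Pit 1→Pit 3 = (10, 472, 190.8).
Normal n = (Pit 1→Pit 2) × (Pit 1→Pit 3) = (73473.2, 105924.4, -265886).
So ∂z/∂x = −n_x/n_z = 0.27633 and ∂z/∂y = −n_y/n_z = 0.39838.
|∇z| = √(a²+b²) = 0.48484, so dip δ = arctan(0.48484) = 25.87°.
True thickness = vertical thickness × cos δ = 4 × cos 25.87° = 3.6 m.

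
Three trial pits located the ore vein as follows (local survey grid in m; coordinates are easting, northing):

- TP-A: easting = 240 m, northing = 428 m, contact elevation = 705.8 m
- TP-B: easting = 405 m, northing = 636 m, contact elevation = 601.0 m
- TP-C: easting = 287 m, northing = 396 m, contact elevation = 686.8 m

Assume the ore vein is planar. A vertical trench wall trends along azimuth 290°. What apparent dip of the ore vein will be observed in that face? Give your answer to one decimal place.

Two edge vectors: TP-A→TP-B = (165, 208, -104.8), TP-A→TP-C = (47, -32, -19).
Normal n = (TP-A→TP-B) × (TP-A→TP-C) = (-7305.6, -1790.6, -15056).
So ∂z/∂easting = −n_x/n_z = −0.48523 and ∂z/∂northing = −n_y/n_z = −0.11893.
Unit vector along 290° is (sin 290°, cos 290°) = (-0.9397, 0.3420).
Slope in that direction = a·(-0.9397) + b·(0.3420) = 0.41529.
Apparent dip = arctan|0.41529| = 22.6° (true dip is 26.5°, so apparent ≤ true as expected).

22.6°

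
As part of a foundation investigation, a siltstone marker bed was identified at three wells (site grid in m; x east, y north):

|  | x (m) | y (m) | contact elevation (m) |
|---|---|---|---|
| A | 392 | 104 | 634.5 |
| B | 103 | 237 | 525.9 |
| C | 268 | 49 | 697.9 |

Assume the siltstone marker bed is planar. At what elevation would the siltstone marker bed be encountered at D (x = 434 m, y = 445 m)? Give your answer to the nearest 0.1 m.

296.6 m

Let the plane be z = a·x + b·y + c.
B−A: −289a + 133b = −108.6;  C−A: −124a − 55b = 63.4.
Solving gives a = −0.07593, b = −0.98154.
Then c = 634.5 − a·392 − b·104 = 766.34.
At (434, 445): z = −33.0 − 436.8 + 766.34 = 296.6 m.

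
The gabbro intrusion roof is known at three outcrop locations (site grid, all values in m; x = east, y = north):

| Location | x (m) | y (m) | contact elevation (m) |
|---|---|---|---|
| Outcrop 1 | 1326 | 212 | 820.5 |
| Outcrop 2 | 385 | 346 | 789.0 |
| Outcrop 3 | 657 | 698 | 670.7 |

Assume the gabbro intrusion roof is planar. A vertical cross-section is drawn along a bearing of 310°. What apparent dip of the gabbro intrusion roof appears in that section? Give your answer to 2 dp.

Let the plane be z = a·x + b·y + c.
Outcrop 2−Outcrop 1: −941a + 134b = −31.5;  Outcrop 3−Outcrop 1: −669a + 486b = −149.8.
Solving gives a = −0.01296, b = −0.32607.
Unit vector along 310° is (sin 310°, cos 310°) = (-0.7660, 0.6428).
Slope in that direction = a·(-0.7660) + b·(0.6428) = −0.19967.
Apparent dip = arctan|0.19967| = 11.29° (true dip is 18.1°, so apparent ≤ true as expected).

11.29°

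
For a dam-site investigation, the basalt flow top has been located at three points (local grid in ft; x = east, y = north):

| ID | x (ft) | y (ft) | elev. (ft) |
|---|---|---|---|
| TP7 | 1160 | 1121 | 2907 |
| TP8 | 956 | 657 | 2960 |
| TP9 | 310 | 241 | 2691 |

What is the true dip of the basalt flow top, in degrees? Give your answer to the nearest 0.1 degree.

38.6°

Two edge vectors: TP7→TP8 = (-204, -464, 53), TP7→TP9 = (-850, -880, -216).
Normal n = (TP7→TP8) × (TP7→TP9) = (146864, -89114, -214880).
So ∂z/∂x = −n_x/n_z = 0.68347 and ∂z/∂y = −n_y/n_z = −0.41472.
Gradient magnitude |∇z| = √(a² + b²) = √(0.46713 + 0.17199) = 0.79945.
True dip = arctan(0.79945) = 38.6°, dipping toward WNW (azimuth ≈ 301°).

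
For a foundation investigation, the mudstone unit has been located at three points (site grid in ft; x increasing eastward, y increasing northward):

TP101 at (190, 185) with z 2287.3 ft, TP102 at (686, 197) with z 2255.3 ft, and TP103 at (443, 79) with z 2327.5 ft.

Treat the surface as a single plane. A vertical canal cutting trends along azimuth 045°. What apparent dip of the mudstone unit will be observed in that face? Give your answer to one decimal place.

Let the plane be z = a·x + b·y + c.
TP102−TP101: 496a + 12b = −32;  TP103−TP101: 253a − 106b = 40.2.
Solving gives a = −0.05232, b = −0.50412.
Unit vector along 045° is (sin 45°, cos 45°) = (0.7071, 0.7071).
Slope in that direction = a·(0.7071) + b·(0.7071) = −0.39346.
Apparent dip = arctan|0.39346| = 21.5° (true dip is 26.9°, so apparent ≤ true as expected).

21.5°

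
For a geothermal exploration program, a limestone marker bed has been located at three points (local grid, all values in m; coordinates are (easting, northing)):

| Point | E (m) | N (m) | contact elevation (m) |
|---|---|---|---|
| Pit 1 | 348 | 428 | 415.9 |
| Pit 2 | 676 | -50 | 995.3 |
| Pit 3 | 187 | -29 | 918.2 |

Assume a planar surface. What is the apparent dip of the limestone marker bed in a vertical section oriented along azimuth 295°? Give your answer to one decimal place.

30.1°

Let the plane be z = a·E + b·N + c.
Pit 2−Pit 1: 328a − 478b = 579.4;  Pit 3−Pit 1: −161a − 457b = 502.3.
Solving gives a = 0.10882, b = −1.13746.
Unit vector along 295° is (sin 295°, cos 295°) = (-0.9063, 0.4226).
Slope in that direction = a·(-0.9063) + b·(0.4226) = −0.57934.
Apparent dip = arctan|0.57934| = 30.1° (true dip is 48.8°, so apparent ≤ true as expected).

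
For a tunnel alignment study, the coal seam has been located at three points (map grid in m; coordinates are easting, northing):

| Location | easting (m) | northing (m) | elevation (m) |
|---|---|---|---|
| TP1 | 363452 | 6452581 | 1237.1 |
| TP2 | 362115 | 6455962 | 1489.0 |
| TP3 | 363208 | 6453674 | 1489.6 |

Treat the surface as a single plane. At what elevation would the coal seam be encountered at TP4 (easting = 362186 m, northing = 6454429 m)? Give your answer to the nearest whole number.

888 m

Let the plane be z = a·easting + b·northing + c.
TP2−TP1: −1337a + 3381b = 251.9;  TP3−TP1: −244a + 1093b = 252.5.
Solving gives a = 0.90885717, b = 0.43390773.
Then c = 1237.1 − a·363452 − b·6452581 = −3128913.64.
At (362186, 6454429): z = 329175.3 + 2800626.6 − 3128913.64 = 888.3 m.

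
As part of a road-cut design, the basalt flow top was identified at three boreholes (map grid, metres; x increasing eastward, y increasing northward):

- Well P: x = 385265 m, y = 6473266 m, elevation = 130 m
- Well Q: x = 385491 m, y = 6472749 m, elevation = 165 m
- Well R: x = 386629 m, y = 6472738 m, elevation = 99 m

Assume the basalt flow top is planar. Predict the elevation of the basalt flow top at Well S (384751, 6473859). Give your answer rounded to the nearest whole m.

Two edge vectors: Well P→Well Q = (226, -517, 35), Well P→Well R = (1364, -528, -31).
Normal n = (Well P→Well Q) × (Well P→Well R) = (34507, 54746, 585860).
So ∂z/∂x = −n_x/n_z = −0.05889974 and ∂z/∂y = −n_y/n_z = −0.09344553.
Intercept c from Well P: 130 + 22692.01 + 604897.79 = 627719.80.
At (384751, 6473859): z = −22661.7 − 604953.2 + 627719.80 = 104.9 m.

105 m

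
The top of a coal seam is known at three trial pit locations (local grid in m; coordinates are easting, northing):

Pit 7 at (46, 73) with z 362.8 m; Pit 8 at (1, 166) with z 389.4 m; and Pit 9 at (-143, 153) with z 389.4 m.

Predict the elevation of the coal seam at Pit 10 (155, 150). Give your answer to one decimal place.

Let the plane be z = a·easting + b·northing + c.
Pit 8−Pit 7: −45a + 93b = 26.6;  Pit 9−Pit 7: −189a + 80b = 26.6.
Solving gives a = −0.02474, b = 0.27405.
Then c = 362.8 − a·46 − b·73 = 343.93.
At (155, 150): z = −3.8 + 41.1 + 343.93 = 381.2 m.

381.2 m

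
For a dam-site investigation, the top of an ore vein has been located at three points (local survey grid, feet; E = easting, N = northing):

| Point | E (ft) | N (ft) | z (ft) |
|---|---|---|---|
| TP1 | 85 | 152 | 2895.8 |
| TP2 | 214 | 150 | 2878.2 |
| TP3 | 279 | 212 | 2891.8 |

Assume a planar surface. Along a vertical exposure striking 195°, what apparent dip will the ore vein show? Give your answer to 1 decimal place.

Two edge vectors: TP1→TP2 = (129, -2, -17.6), TP1→TP3 = (194, 60, -4).
Normal n = (TP1→TP2) × (TP1→TP3) = (1064, -2898.4, 8128).
So ∂z/∂E = −n_x/n_z = −0.13091 and ∂z/∂N = −n_y/n_z = 0.35659.
Unit vector along 195° is (sin 195°, cos 195°) = (-0.2588, -0.9659).
Slope in that direction = a·(-0.2588) + b·(-0.9659) = −0.31056.
Apparent dip = arctan|0.31056| = 17.3° (true dip is 20.8°, so apparent ≤ true as expected).

17.3°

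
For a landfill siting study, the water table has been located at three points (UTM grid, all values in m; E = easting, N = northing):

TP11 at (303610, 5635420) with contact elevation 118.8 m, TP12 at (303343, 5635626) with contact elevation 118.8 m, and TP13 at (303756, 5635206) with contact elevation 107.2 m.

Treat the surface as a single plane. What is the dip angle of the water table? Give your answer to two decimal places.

Two edge vectors: TP11→TP12 = (-267, 206, 0), TP11→TP13 = (146, -214, -11.6).
Normal n = (TP11→TP12) × (TP11→TP13) = (-2389.6, -3097.2, 27062).
So ∂z/∂E = −n_x/n_z = 0.08830 and ∂z/∂N = −n_y/n_z = 0.11445.
Gradient magnitude |∇z| = √(a² + b²) = √(0.00780 + 0.01310) = 0.14455.
True dip = arctan(0.14455) = 8.23°, dipping toward SW (azimuth ≈ 218°).

8.23°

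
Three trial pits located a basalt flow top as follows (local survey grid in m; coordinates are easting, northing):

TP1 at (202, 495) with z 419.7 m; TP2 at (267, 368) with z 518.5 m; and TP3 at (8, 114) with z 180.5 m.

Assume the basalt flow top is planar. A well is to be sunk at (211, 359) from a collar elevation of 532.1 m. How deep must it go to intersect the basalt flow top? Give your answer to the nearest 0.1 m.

Two edge vectors: TP1→TP2 = (65, -127, 98.8), TP1→TP3 = (-194, -381, -239.2).
Normal n = (TP1→TP2) × (TP1→TP3) = (68021.2, -3619.2, -49403).
So ∂z/∂easting = −n_x/n_z = 1.37686 and ∂z/∂northing = −n_y/n_z = −0.07326.
Intercept c from TP1: 419.7 − 278.13 + 36.26 = 177.84.
At (211, 359): z_contact = 290.52 − 26.30 + 177.84 = 442.05 m.
Depth below ground = 532.1 − 442.05 = 90.0 m.

90.0 m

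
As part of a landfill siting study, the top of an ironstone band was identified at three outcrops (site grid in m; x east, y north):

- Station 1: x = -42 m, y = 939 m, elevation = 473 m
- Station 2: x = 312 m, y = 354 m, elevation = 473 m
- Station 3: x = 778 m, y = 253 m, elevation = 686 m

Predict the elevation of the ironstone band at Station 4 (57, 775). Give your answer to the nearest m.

473 m

Let the plane be z = a·x + b·y + c.
Station 2−Station 1: 354a − 585b = 0;  Station 3−Station 1: 820a − 686b = 213.
Solving gives a = 0.52608, b = 0.31835.
Then c = 473 − a·-42 − b·939 = 196.17.
At (57, 775): z = 30.0 + 246.7 + 196.17 = 472.9 m.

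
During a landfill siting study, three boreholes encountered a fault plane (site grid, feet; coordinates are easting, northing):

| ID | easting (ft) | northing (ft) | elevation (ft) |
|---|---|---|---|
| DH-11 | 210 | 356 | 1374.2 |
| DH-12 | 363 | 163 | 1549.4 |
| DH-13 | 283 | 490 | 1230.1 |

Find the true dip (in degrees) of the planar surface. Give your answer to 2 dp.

Two edge vectors: DH-11→DH-12 = (153, -193, 175.2), DH-11→DH-13 = (73, 134, -144.1).
Normal n = (DH-11→DH-12) × (DH-11→DH-13) = (4334.5, 34836.9, 34591).
So ∂z/∂easting = −n_x/n_z = −0.12531 and ∂z/∂northing = −n_y/n_z = −1.00711.
Gradient magnitude |∇z| = √(a² + b²) = √(0.01570 + 1.01427) = 1.01487.
True dip = arctan(1.01487) = 45.42°, dipping toward N (azimuth ≈ 007°).

45.42°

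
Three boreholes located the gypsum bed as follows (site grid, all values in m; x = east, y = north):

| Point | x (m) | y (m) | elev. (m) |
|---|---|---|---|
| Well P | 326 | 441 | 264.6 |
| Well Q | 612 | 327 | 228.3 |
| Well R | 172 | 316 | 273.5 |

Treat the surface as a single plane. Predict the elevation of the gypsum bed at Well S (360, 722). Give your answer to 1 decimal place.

277.1 m

Two edge vectors: Well P→Well Q = (286, -114, -36.3), Well P→Well R = (-154, -125, 8.9).
Normal n = (Well P→Well Q) × (Well P→Well R) = (-5552.1, 3044.8, -53306).
So ∂z/∂x = −n_x/n_z = −0.10416 and ∂z/∂y = −n_y/n_z = 0.05712.
Intercept c from Well P: 264.6 + 33.95 − 25.19 = 273.37.
At (360, 722): z = −37.5 + 41.2 + 273.37 = 277.1 m.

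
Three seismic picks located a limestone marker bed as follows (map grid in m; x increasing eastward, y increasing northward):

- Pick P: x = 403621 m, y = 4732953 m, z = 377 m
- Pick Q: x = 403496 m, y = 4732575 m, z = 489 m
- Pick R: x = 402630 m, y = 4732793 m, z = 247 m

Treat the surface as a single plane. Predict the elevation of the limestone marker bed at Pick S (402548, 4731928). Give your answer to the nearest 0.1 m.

Two edge vectors: Pick P→Pick Q = (-125, -378, 112), Pick P→Pick R = (-991, -160, -130).
Normal n = (Pick P→Pick Q) × (Pick P→Pick R) = (67060, -127242, -354598).
So ∂z/∂x = −n_x/n_z = 0.189115562 and ∂z/∂y = −n_y/n_z = −0.358834511.
Intercept c from Pick P: 377 − 76331.01 + 1698346.88 = 1622392.86.
At (402548, 4731928): z = 76128.1 − 1697979.1 + 1622392.86 = 541.9 m.

541.9 m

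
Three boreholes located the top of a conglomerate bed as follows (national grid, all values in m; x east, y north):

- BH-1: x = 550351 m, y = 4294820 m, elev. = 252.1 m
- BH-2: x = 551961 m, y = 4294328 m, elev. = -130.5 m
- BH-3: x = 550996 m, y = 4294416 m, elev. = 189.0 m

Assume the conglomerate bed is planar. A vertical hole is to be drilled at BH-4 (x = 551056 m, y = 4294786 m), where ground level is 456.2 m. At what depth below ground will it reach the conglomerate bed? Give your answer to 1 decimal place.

450.7 m

Let the plane be z = a·x + b·y + c.
BH-2−BH-1: 1610a − 492b = −382.6;  BH-3−BH-1: 645a − 404b = −63.1.
Solving gives a = −0.370835185, b = −0.435863104.
Then c = 252.1 − a·550351 − b·4294820 = 2076295.19.
At (551056, 4294786): z_contact = −204350.95 − 1871938.76 + 2076295.19 = 5.48 m.
Depth below ground = 456.2 − 5.48 = 450.7 m.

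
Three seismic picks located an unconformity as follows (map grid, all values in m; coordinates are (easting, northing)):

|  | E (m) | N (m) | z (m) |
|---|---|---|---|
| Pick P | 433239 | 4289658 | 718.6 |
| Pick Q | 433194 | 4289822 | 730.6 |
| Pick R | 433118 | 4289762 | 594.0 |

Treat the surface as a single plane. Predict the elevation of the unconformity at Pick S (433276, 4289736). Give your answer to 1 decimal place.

807.8 m

Two edge vectors: Pick P→Pick Q = (-45, 164, 12), Pick P→Pick R = (-121, 104, -124.6).
Normal n = (Pick P→Pick Q) × (Pick P→Pick R) = (-21682.4, -7059, 15164).
So ∂z/∂E = −n_x/n_z = 1.429860195 and ∂z/∂N = −n_y/n_z = 0.465510419.
Intercept c from Pick P: 718.6 − 619471.20 − 1996880.49 = −2615633.10.
At (433276, 4289736): z = 619524.1 + 1996916.8 − 2615633.10 = 807.8 m.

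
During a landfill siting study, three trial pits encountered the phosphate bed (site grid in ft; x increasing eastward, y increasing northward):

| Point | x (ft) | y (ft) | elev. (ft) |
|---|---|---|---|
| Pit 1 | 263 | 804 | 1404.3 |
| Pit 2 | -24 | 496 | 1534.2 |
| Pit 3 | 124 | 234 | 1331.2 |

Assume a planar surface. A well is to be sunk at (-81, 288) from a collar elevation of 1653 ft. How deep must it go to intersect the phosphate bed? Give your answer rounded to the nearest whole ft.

140 ft

Let the plane be z = a·x + b·y + c.
Pit 2−Pit 1: −287a − 308b = 129.9;  Pit 3−Pit 1: −139a − 570b = −73.1.
Solving gives a = −0.79947, b = 0.32320.
Then c = 1404.3 − a·263 − b·804 = 1354.70.
At (-81, 288): z_contact = 64.8 + 93.1 + 1354.70 = 1512.5 ft.
Depth below ground = 1653 − 1512.5 = 140 ft.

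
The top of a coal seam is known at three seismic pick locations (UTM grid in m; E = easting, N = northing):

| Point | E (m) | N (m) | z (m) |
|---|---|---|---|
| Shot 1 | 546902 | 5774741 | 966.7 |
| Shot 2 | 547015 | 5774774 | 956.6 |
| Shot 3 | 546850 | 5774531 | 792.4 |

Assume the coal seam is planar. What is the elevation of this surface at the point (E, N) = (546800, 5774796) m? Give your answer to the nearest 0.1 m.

Two edge vectors: Shot 1→Shot 2 = (113, 33, -10.1), Shot 1→Shot 3 = (-52, -210, -174.3).
Normal n = (Shot 1→Shot 2) × (Shot 1→Shot 3) = (-7872.9, 20221.1, -22014).
So ∂z/∂E = −n_x/n_z = −0.357631507 and ∂z/∂N = −n_y/n_z = 0.918556373.
Intercept c from Shot 1: 966.7 + 195589.39 − 5304425.15 = −5107869.06.
At (546800, 5774796): z = −195552.9 + 5304475.7 − 5107869.06 = 1053.7 m.

1053.7 m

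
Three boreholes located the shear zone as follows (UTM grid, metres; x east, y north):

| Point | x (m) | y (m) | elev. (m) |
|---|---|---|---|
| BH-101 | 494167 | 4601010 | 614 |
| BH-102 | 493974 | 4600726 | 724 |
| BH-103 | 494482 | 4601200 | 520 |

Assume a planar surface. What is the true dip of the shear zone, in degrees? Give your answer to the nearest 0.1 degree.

18.3°

Two edge vectors: BH-101→BH-102 = (-193, -284, 110), BH-101→BH-103 = (315, 190, -94).
Normal n = (BH-101→BH-102) × (BH-101→BH-103) = (5796, 16508, 52790).
So ∂z/∂x = −n_x/n_z = −0.10979 and ∂z/∂y = −n_y/n_z = −0.31271.
Gradient magnitude |∇z| = √(a² + b²) = √(0.01205 + 0.09779) = 0.33143.
True dip = arctan(0.33143) = 18.3°, dipping toward NNE (azimuth ≈ 019°).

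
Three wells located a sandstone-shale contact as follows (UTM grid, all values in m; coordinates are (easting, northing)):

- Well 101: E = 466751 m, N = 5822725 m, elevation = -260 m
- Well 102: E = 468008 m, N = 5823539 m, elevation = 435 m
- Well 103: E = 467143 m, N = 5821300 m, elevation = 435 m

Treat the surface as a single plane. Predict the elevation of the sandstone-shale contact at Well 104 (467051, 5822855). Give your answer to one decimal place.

Let the plane be z = a·E + b·N + c.
Well 102−Well 101: 1257a + 814b = 695;  Well 103−Well 101: 392a − 1425b = 695.
Solving gives a = 0.737381137, b = −0.284874803.
Then c = -260 − a·466751 − b·5822725 = 1314314.25.
At (467051, 5822855): z = 344394.6 − 1658784.7 + 1314314.25 = -75.8 m.

-75.8 m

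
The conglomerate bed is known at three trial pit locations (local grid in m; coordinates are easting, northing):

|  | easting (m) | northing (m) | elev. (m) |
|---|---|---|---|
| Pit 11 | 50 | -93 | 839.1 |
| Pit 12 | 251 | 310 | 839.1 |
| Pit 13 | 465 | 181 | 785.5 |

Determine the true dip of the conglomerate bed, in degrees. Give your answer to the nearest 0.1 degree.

12.1°

Let the plane be z = a·easting + b·northing + c.
Pit 12−Pit 11: 201a + 403b = 0;  Pit 13−Pit 11: 415a + 274b = −53.6.
Solving gives a = −0.19257, b = 0.09605.
Gradient magnitude |∇z| = √(a² + b²) = √(0.03708 + 0.00922) = 0.21519.
True dip = arctan(0.21519) = 12.1°, dipping toward ESE (azimuth ≈ 117°).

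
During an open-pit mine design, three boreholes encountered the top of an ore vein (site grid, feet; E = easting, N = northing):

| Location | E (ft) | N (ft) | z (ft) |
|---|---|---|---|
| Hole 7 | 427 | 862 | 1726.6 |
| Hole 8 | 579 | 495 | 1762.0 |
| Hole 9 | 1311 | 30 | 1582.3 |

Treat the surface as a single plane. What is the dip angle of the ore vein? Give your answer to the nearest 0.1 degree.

26.4°

Two edge vectors: Hole 7→Hole 8 = (152, -367, 35.4), Hole 7→Hole 9 = (884, -832, -144.3).
Normal n = (Hole 7→Hole 8) × (Hole 7→Hole 9) = (82410.9, 53227.2, 197964).
So ∂z/∂E = −n_x/n_z = −0.41629 and ∂z/∂N = −n_y/n_z = −0.26887.
Gradient magnitude |∇z| = √(a² + b²) = √(0.17330 + 0.07229) = 0.49557.
True dip = arctan(0.49557) = 26.4°, dipping toward ENE (azimuth ≈ 057°).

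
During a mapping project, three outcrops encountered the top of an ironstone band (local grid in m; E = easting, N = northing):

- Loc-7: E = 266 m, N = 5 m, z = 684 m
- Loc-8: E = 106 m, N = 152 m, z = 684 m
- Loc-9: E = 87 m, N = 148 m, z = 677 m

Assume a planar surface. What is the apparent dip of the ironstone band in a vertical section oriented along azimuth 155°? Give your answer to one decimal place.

Let the plane be z = a·E + b·N + c.
Loc-8−Loc-7: −160a + 147b = 0;  Loc-9−Loc-7: −179a + 143b = −7.
Solving gives a = 0.29974, b = 0.32625.
Unit vector along 155° is (sin 155°, cos 155°) = (0.4226, -0.9063).
Slope in that direction = a·(0.4226) + b·(-0.9063) = −0.16900.
Apparent dip = arctan|0.16900| = 9.6° (true dip is 23.9°, so apparent ≤ true as expected).

9.6°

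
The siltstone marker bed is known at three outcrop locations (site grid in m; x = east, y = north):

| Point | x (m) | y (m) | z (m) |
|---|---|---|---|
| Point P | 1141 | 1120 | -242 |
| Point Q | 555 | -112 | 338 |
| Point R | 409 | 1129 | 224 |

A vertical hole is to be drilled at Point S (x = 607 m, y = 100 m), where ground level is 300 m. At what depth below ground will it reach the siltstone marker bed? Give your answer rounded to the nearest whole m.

31 m

Two edge vectors: Point P→Point Q = (-586, -1232, 580), Point P→Point R = (-732, 9, 466).
Normal n = (Point P→Point Q) × (Point P→Point R) = (-579332, -151484, -907098).
So ∂z/∂x = −n_x/n_z = −0.63867 and ∂z/∂y = −n_y/n_z = −0.16700.
Intercept c from Point P: -242 + 728.72 + 187.04 = 673.76.
At (607, 100): z_contact = −387.7 − 16.7 + 673.76 = 269.4 m.
Depth below ground = 300 − 269.4 = 31 m.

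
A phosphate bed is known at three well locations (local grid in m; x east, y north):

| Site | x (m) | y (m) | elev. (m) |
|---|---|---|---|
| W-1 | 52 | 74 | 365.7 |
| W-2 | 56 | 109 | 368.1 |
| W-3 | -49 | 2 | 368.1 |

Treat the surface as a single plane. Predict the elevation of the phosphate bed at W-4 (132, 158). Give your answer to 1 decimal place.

Let the plane be z = a·x + b·y + c.
W-2−W-1: 4a + 35b = 2.4;  W-3−W-1: −101a − 72b = 2.4.
Solving gives a = −0.07909, b = 0.07761.
Then c = 365.7 − a·52 − b·74 = 364.07.
At (132, 158): z = −10.4 + 12.3 + 364.07 = 365.9 m.

365.9 m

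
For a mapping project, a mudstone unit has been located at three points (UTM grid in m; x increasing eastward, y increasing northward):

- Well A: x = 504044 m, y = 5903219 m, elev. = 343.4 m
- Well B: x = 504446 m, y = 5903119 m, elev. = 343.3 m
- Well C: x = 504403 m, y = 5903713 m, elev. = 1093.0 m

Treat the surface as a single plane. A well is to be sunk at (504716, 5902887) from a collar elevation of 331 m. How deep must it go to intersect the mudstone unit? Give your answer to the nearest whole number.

Two edge vectors: Well A→Well B = (402, -100, -0.1), Well A→Well C = (359, 494, 749.6).
Normal n = (Well A→Well B) × (Well A→Well C) = (-74910.6, -301375.1, 234488).
So ∂z/∂x = −n_x/n_z = 0.31946454 and ∂z/∂y = −n_y/n_z = 1.28524743.
Intercept c from Well A: 343.4 − 161024.18 − 7587097.06 = −7747777.85.
At (504716, 5902887): z_contact = 161238.9 + 7586670.4 − 7747777.85 = 131.4 m.
Depth below ground = 331 − 131.4 = 200 m.

200 m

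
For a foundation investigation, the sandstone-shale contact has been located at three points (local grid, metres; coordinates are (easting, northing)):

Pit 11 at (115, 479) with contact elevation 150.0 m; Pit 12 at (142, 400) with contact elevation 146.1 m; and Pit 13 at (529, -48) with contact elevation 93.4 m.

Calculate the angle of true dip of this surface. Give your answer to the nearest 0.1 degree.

7.5°

Two edge vectors: Pit 11→Pit 12 = (27, -79, -3.9), Pit 11→Pit 13 = (414, -527, -56.6).
Normal n = (Pit 11→Pit 12) × (Pit 11→Pit 13) = (2416.1, -86.4, 18477).
So ∂z/∂E = −n_x/n_z = −0.13076 and ∂z/∂N = −n_y/n_z = 0.00468.
Gradient magnitude |∇z| = √(a² + b²) = √(0.01710 + 0.00002) = 0.13085.
True dip = arctan(0.13085) = 7.5°, dipping toward E (azimuth ≈ 092°).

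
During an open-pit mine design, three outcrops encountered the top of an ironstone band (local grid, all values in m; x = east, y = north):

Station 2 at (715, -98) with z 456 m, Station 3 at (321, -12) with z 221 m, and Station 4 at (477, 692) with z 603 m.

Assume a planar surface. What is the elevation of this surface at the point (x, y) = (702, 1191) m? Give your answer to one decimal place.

951.8 m

Two edge vectors: Station 2→Station 3 = (-394, 86, -235), Station 2→Station 4 = (-238, 790, 147).
Normal n = (Station 2→Station 3) × (Station 2→Station 4) = (198292, 113848, -290792).
So ∂z/∂x = −n_x/n_z = 0.681903 and ∂z/∂y = −n_y/n_z = 0.391510.
Intercept c from Station 2: 456 − 487.56 + 38.37 = 6.81.
At (702, 1191): z = 478.7 + 466.3 + 6.81 = 951.8 m.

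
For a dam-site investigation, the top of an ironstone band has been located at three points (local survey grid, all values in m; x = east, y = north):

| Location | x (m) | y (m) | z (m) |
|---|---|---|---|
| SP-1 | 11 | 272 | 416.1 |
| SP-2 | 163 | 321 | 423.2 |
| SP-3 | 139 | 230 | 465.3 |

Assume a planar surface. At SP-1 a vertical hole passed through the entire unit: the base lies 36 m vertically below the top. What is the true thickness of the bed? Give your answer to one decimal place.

Let the plane be z = a·x + b·y + c.
SP-2−SP-1: 152a + 49b = 7.1;  SP-3−SP-1: 128a − 42b = 49.2.
Solving gives a = 0.21405, b = −0.51909.
|∇z| = √(a²+b²) = 0.56149, so dip δ = arctan(0.56149) = 29.31°.
True thickness = vertical thickness × cos δ = 36 × cos 29.31° = 31.4 m.

31.4 m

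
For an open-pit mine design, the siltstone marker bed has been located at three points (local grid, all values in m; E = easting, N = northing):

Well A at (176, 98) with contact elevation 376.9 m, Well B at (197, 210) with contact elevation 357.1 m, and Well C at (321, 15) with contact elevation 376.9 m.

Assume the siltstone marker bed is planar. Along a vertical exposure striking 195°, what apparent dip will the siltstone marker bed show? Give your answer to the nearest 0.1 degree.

10.1°

Two edge vectors: Well A→Well B = (21, 112, -19.8), Well A→Well C = (145, -83, 0).
Normal n = (Well A→Well B) × (Well A→Well C) = (-1643.4, -2871, -17983).
So ∂z/∂E = −n_x/n_z = −0.09139 and ∂z/∂N = −n_y/n_z = −0.15965.
Unit vector along 195° is (sin 195°, cos 195°) = (-0.2588, -0.9659).
Slope in that direction = a·(-0.2588) + b·(-0.9659) = 0.17786.
Apparent dip = arctan|0.17786| = 10.1° (true dip is 10.4°, so apparent ≤ true as expected).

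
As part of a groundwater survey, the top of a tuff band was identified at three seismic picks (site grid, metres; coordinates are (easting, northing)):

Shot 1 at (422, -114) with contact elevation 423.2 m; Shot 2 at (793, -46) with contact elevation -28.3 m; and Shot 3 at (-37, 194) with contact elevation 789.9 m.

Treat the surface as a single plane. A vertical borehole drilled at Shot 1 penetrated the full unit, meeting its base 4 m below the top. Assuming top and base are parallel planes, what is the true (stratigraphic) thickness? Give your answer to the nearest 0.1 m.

2.5 m

Two edge vectors: Shot 1→Shot 2 = (371, 68, -451.5), Shot 1→Shot 3 = (-459, 308, 366.7).
Normal n = (Shot 1→Shot 2) × (Shot 1→Shot 3) = (163997.6, 71192.8, 145480).
So ∂z/∂E = −n_x/n_z = −1.12729 and ∂z/∂N = −n_y/n_z = −0.48936.
|∇z| = √(a²+b²) = 1.22892, so dip δ = arctan(1.22892) = 50.86°.
True thickness = vertical thickness × cos δ = 4 × cos 50.86° = 2.5 m.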